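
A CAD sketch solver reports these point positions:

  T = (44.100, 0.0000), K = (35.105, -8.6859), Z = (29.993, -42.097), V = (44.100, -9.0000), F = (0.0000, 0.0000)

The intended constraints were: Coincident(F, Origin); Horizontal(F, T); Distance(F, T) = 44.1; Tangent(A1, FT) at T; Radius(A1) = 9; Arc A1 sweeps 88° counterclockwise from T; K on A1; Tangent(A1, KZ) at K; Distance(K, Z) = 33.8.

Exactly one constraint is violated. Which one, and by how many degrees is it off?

Tangent(A1, KZ) at K — off by 6.70°.

F = (0.00, 0.00) ✓; F.y = 0.00, T.y = 0.00 ✓; |FT| = 44.10 ✓; ∠(VT, TF) = 90.00° ✓; |VT| = 9.000 ✓; bearing(V→K) − bearing(V→T) = 88.00° ✓; |VK| = 9.000 ✓; ∠(VK, KZ) = 96.70° ✗; |KZ| = 33.80 ✓.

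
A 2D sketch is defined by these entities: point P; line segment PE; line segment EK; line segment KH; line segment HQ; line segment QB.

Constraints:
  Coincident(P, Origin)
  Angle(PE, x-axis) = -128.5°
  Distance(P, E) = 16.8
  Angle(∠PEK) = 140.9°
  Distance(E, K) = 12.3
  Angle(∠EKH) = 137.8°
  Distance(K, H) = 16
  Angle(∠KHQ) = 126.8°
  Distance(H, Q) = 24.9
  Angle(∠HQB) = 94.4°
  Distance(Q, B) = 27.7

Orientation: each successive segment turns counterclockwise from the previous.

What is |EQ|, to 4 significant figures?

41.70

P is at the origin; PE runs at -128.5° with length 16.8, so E = (-10.46, -13.15). ∠PEK = 140.9° gives EK at -89.40° from the x-axis; with |EK| = 12.3, K = (-10.33, -25.45). ∠EKH = 137.8° gives KH at -47.20° from the x-axis; with |KH| = 16.0, H = (0.5416, -37.19). ∠KHQ = 126.8° gives HQ at 6.000° from the x-axis; with |HQ| = 24.9, Q = (25.31, -34.58). Then |EQ| = |Q − E| = 41.70.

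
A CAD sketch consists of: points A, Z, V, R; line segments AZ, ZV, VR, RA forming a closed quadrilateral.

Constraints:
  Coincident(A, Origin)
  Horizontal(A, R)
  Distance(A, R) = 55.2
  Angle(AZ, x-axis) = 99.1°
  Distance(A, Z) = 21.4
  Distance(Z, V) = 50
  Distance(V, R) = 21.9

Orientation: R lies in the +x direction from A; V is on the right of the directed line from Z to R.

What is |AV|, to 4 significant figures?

37.10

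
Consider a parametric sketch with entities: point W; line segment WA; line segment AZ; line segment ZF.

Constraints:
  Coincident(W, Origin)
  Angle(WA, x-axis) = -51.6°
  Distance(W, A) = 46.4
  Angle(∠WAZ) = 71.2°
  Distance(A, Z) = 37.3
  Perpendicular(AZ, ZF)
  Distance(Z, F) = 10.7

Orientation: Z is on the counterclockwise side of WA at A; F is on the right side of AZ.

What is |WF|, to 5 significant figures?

59.019

∠WAZ = 71.2°, so AZ runs at -51.6° + (180° − 71.2°) = 57.200° from the x-axis; with |AZ| = 37.3, Z = A + 37.3·(cos 57.200°, sin 57.200°) = (49.027, -5.0102). The perpendicularity gives ZF at right angles to AZ; with |ZF| = 10.7 on the right of AZ, F = Z + 10.7·(0.84057, -0.54171) = (58.021, -10.807). Then |WF| = |F − W| = 59.019.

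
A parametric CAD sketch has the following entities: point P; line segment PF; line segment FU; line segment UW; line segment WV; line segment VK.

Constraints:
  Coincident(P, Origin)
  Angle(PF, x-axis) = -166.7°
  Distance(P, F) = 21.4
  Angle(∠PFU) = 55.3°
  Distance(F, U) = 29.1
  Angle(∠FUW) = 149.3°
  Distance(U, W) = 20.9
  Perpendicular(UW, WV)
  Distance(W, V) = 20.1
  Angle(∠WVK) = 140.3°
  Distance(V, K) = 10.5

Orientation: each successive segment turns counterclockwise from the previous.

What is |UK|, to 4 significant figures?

31.55

UW is perpendicular to WV, so WV runs at 78.70°; with |WV| = 20.1, V = (25.23, -8.780). ∠WVK = 140.3° gives VK at 118.4° from the x-axis; with |VK| = 10.5, K = (20.24, 0.4566). Then |UK| = |K − U| = 31.55.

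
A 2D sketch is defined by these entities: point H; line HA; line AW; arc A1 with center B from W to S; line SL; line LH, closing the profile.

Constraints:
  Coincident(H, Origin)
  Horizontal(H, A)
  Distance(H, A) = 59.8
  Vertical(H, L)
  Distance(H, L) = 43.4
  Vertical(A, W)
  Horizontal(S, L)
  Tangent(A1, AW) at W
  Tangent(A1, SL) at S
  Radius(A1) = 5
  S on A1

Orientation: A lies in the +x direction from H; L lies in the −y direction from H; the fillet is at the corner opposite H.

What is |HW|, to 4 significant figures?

71.07

H is at the origin; HA is horizontal with |HA| = 59.8 and A on the +x side, so A = (59.80, 0.000). H and L share the same x with |HL| = 43.4 and L on the −y side, so L = (0.000, -43.40). The virtual corner opposite H is at (59.80, -43.40). Tangency of A1 to AW means the radius BW is perpendicular to AW and the tangent condition forces BS to be normal to SL, with radius 5.0, so the center B sits 5.0 in from both sides at B = (54.80, -38.40). That places the tangent points at W = (59.80, -38.40) on AW and S = (54.80, -43.40) on SL. Then |HW| = |W − H| = 71.07.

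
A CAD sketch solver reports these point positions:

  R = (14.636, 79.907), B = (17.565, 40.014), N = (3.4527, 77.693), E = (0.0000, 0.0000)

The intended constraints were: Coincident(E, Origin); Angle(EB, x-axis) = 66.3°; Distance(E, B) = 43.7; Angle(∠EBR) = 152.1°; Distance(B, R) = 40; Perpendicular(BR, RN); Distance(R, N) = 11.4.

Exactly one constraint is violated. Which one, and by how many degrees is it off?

Perpendicular(BR, RN) — off by 7.00°.

E = (0.00, 0.00) ✓; EB at 66.30° ✓; |EB| = 43.70 ✓; ∠EBR = 152.1° ✓; |BR| = 40.00 ✓; ∠(BR, RN) = 97.00° ✗; |RN| = 11.40 ✓.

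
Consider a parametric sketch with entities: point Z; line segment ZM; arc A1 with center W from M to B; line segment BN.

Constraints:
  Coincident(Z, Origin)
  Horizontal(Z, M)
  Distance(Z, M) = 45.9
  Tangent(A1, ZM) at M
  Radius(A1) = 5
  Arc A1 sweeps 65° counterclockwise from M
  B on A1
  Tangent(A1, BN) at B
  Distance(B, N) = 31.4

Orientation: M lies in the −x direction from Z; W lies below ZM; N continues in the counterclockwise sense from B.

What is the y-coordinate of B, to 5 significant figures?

-2.8869

A1 meets ZM tangentially, so WM is at right angles to ZM, so W = M + (0, -5) = (-45.900, -5.0000). On A1, M sits at bearing 90° from W; a 65° counterclockwise sweep puts B at bearing 155°, so B = W + 5.0·(cos 155°, sin 155°) = (-50.432, -2.8869). So B.y = -2.8869.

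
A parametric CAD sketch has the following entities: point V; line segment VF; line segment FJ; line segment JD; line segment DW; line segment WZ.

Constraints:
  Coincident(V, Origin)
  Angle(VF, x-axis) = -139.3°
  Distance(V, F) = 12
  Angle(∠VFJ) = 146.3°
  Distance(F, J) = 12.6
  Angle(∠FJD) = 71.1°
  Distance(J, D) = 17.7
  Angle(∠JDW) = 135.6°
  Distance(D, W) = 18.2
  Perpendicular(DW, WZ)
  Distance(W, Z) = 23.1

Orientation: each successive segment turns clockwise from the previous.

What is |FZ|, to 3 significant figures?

20.2

∠JDW = 135.6° gives DW at 33.7° from the x-axis; with |DW| = 18.2, W = (-2.81, 18.1). DW is perpendicular to WZ, so WZ runs at -56.3°; with |WZ| = 23.1, Z = (10.0, -1.16). Then |FZ| = |Z − F| = 20.2.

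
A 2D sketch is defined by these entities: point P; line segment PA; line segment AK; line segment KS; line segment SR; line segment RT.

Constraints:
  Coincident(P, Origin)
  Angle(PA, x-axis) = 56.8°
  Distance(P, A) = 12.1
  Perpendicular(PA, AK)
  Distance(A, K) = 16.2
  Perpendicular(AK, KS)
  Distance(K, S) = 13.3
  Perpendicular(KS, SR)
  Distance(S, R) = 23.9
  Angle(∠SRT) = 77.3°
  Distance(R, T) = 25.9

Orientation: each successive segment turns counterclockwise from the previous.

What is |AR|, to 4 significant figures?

15.37

P is at the origin; PA runs at 56.8° with length 12.1, so A = (6.626, 10.12). The perpendicularity gives AK at right angles to PA, so AK runs at 146.8°; with |AK| = 16.2, K = (-6.930, 19.00). AK ⟂ KS, so KS runs at -123.2°; with |KS| = 13.3, S = (-14.21, 7.866). KS is perpendicular to SR, so SR runs at -33.20°; with |SR| = 23.9, R = (5.786, -5.220). Then |AR| = |R − A| = 15.37.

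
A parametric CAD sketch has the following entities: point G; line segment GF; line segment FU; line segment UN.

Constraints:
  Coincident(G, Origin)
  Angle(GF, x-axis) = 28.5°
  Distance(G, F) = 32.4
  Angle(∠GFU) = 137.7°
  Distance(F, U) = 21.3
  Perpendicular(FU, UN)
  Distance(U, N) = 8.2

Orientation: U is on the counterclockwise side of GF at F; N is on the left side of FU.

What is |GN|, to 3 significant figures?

47.3

G is at the origin; GF runs at 28.5° with length 32.4, so F = 32.4·(cos 28.5°, sin 28.5°) = (28.5, 15.5). ∠GFU = 137.7°, so FU runs at 28.5° + (180° − 137.7°) = 70.8° from the x-axis; with |FU| = 21.3, U = F + 21.3·(cos 70.8°, sin 70.8°) = (35.5, 35.6). The perpendicularity gives UN at right angles to FU; with |UN| = 8.2 on the left of FU, N = U + 8.2·(-0.944, 0.329) = (27.7, 38.3). Then |GN| = |N − G| = 47.3.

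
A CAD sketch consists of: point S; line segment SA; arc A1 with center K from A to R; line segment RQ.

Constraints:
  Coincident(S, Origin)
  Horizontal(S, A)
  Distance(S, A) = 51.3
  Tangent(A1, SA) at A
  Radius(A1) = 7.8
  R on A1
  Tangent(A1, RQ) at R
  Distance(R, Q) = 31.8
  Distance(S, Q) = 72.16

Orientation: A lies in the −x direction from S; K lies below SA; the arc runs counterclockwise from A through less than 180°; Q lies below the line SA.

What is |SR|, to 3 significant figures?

59.6

Checks: |KA| = 7.800 ✓; |KR| = 7.800 ✓; ∠(KR, RQ) = 90.00° ✓; |RQ| = 31.80 ✓; |SQ| = 72.16 ✓.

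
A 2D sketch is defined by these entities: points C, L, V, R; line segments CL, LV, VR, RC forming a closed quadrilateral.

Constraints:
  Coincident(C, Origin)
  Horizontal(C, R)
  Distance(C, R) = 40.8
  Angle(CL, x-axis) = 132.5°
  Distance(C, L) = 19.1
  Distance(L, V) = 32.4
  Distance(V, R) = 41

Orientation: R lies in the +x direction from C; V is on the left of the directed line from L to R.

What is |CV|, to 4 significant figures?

34.59

C is at the origin; C and R share the same y with |CR| = 40.8 and R in +x, so R = (40.8, 0). CL runs at 132.5° with |CL| = 19.1, so L = (-12.90, 14.08). V is determined by |LV| = 32.4 and |VR| = 41.0 together: it lies at the intersection of circle(L, 32.4) and circle(R, 41.0). With |LR| = 55.52, the foot of the radical line on LR is 22.07 from L and the perpendicular offset is √(32.4² − 22.07²) = 23.72. Taking the left-of-LR solution: V = (14.46, 31.42).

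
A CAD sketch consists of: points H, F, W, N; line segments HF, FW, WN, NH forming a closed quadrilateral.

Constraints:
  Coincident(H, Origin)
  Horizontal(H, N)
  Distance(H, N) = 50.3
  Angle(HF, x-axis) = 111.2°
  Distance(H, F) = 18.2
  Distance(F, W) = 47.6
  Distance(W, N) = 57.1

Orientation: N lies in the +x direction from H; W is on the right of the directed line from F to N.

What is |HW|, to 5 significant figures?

29.959

Checks: |FW| = 47.60 ✓; |WN| = 57.10 ✓.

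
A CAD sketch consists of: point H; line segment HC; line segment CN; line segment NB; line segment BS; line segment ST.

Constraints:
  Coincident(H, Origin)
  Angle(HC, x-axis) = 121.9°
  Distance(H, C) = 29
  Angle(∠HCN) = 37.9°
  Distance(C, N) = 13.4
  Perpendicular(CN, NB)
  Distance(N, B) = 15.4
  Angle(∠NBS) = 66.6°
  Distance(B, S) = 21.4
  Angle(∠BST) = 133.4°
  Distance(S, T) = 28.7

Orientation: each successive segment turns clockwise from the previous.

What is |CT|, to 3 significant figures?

25.7

H is at the origin; HC runs at 121.9° with length 29.0, so C = (-15.3, 24.6). ∠HCN = 37.9° gives CN at -20.2° from the x-axis; with |CN| = 13.4, N = (-2.75, 20.0). CN ⟂ NB, so NB runs at -110°; with |NB| = 15.4, B = (-8.07, 5.54). ∠NBS = 66.6° gives BS at 136° from the x-axis; with |BS| = 21.4, S = (-23.6, 20.3). ∠BST = 133.4° gives ST at 89.8° from the x-axis; with |ST| = 28.7, T = (-23.5, 49.0). Then |CT| = |T − C| = 25.7.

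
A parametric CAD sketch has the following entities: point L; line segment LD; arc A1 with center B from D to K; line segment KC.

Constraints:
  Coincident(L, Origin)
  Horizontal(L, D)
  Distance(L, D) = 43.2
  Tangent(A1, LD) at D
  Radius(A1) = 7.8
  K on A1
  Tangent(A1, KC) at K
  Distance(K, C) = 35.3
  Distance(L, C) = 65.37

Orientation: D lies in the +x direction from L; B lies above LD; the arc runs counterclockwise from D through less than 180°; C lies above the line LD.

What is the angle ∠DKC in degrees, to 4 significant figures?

133.2°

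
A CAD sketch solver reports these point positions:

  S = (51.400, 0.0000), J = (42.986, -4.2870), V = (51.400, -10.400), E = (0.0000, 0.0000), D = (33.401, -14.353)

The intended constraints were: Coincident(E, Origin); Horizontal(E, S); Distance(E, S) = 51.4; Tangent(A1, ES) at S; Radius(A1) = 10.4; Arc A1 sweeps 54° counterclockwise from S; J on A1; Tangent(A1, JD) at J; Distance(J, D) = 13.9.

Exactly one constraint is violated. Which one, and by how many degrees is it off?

Tangent(A1, JD) at J — off by 7.60°.

E = (0.00, 0.00) ✓; E.y = 0.00, S.y = 0.00 ✓; |ES| = 51.40 ✓; ∠(VS, SE) = 90.00° ✓; |VS| = 10.40 ✓; bearing(V→J) − bearing(V→S) = 54.00° ✓; |VJ| = 10.40 ✓; ∠(VJ, JD) = 97.60° ✗; |JD| = 13.90 ✓.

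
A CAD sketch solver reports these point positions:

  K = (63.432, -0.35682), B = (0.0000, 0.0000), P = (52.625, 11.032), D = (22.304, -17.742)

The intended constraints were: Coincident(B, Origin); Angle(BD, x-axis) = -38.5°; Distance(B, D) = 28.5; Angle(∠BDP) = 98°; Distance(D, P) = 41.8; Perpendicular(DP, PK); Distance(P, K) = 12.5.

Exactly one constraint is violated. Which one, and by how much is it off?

Distance(P, K) = 12.5 — off by 3.20.

B = (0.00, 0.00) ✓; BD at -38.50° ✓; |BD| = 28.50 ✓; ∠BDP = 98.00° ✓; |DP| = 41.80 ✓; ∠(DP, PK) = 90.00° ✓; |PK| = 15.70 ✗.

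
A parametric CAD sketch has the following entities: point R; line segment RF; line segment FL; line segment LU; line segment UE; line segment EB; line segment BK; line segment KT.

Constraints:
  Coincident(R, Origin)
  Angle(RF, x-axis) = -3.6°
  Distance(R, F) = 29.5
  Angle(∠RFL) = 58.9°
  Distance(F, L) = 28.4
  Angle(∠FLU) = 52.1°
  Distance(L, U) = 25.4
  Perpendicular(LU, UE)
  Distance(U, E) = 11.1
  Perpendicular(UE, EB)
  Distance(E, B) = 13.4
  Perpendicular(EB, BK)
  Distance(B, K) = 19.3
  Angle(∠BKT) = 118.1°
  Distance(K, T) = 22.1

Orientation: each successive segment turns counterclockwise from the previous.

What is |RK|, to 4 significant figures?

16.31

UE is perpendicular to EB, so EB runs at 65.40°; with |EB| = 13.4, B = (21.43, 7.807). The perpendicularity gives BK at right angles to EB, so BK runs at 155.4°; with |BK| = 19.3, K = (3.877, 15.84). Then |RK| = |K − R| = 16.31.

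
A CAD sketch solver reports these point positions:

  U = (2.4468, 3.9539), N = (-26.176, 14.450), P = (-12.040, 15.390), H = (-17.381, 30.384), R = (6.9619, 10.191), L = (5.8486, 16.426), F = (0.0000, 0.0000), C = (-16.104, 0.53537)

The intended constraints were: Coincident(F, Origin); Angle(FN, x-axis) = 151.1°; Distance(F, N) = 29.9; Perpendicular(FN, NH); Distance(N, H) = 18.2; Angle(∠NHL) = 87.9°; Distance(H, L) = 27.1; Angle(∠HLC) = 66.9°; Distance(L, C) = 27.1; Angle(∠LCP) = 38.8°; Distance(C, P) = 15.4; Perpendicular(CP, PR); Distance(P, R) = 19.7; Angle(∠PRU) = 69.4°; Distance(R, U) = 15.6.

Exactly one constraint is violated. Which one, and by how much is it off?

Distance(R, U) = 15.6 — off by 7.90.

F = (0.00, 0.00) ✓; FN at 151.1° ✓; |FN| = 29.90 ✓; ∠(FN, NH) = 90.00° ✓; |NH| = 18.20 ✓; ∠NHL = 87.90° ✓; |HL| = 27.10 ✓; ∠HLC = 66.90° ✓; |LC| = 27.10 ✓; ∠LCP = 38.80° ✓; |CP| = 15.40 ✓; ∠(CP, PR) = 90.00° ✓; |PR| = 19.70 ✓; ∠PRU = 69.40° ✓; |RU| = 7.700 ✗.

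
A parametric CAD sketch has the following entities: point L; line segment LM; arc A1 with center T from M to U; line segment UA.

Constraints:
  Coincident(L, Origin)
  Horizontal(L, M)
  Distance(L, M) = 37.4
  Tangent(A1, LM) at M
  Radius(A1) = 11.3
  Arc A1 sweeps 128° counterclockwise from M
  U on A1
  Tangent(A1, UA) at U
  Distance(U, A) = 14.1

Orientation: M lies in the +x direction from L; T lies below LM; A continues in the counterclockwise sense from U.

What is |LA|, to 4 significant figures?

47.38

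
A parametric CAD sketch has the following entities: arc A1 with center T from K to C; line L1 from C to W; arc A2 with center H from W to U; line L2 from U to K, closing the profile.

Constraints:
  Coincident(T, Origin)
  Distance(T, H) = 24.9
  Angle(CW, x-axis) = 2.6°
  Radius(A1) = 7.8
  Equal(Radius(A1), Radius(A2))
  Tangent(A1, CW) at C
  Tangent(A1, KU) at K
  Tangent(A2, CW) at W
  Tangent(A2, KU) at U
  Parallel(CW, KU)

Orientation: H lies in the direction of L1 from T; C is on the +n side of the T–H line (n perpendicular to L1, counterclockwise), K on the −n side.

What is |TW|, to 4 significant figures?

26.09

Tangency of A1 to both parallel lines with radius 7.8 puts C and K at T ± 7.8·n: C = (-0.3538, 7.792), K = (0.3538, -7.792). Equal radii place W and U the same way about H: W = H + 7.8·n = (24.52, 8.922), U = H − 7.8·n = (25.23, -6.662). Then |TW| = |W − T| = 26.09.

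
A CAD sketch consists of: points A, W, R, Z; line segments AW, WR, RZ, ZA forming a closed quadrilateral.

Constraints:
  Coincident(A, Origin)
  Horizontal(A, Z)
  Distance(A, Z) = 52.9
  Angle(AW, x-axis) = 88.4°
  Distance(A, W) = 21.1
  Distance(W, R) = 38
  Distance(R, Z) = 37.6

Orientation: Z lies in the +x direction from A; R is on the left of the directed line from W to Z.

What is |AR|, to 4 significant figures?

49.67

Checks: |WR| = 38.00 ✓; |RZ| = 37.60 ✓.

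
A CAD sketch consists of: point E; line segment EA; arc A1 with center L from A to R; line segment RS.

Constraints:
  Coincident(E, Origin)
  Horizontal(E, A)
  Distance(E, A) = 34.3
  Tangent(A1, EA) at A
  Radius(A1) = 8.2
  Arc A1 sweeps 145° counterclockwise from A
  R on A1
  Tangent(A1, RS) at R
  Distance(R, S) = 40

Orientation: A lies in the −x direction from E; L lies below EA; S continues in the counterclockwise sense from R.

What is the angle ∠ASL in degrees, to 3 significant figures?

6.87°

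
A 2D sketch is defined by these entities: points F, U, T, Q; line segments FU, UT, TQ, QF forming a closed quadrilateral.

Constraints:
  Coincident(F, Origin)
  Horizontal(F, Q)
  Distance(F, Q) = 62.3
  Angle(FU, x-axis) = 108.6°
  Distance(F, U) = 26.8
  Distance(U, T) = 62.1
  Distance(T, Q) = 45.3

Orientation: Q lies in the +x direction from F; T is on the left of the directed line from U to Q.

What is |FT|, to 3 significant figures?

67.0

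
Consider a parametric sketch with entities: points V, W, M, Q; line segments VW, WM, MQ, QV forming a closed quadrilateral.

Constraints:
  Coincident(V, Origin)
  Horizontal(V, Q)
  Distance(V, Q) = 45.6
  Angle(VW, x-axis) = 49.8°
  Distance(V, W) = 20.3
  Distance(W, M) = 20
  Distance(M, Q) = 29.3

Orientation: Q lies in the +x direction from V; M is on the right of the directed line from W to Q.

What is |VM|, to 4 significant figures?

17.12

V is at the origin; V and Q share the same y with |VQ| = 45.6 and Q in +x, so Q = (45.6, 0). VW runs at 49.8° with |VW| = 20.3, so W = (13.10, 15.51). M is determined by |WM| = 20.0 and |MQ| = 29.3 together: it lies at the intersection of circle(W, 20.0) and circle(Q, 29.3). With |WQ| = 36.01, the foot of the radical line on WQ is 11.64 from W and the perpendicular offset is √(20.0² − 11.64²) = 16.27. Taking the right-of-WQ solution: M = (16.60, -4.187).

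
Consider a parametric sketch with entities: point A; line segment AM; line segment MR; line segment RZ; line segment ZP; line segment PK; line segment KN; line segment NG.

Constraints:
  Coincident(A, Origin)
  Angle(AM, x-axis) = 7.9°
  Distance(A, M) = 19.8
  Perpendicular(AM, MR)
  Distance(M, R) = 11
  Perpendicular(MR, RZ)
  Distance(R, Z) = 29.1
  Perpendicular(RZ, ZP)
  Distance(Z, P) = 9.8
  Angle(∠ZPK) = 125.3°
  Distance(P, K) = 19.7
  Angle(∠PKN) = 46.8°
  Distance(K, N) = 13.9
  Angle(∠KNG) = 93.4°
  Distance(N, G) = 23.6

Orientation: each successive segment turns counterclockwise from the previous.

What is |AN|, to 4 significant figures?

6.045

∠ZPK = 125.3° gives PK at -27.40° from the x-axis; with |PK| = 19.7, K = (8.113, -9.156). ∠PKN = 46.8° gives KN at 105.8° from the x-axis; with |KN| = 13.9, N = (4.329, 4.219). Then |AN| = |N − A| = 6.045.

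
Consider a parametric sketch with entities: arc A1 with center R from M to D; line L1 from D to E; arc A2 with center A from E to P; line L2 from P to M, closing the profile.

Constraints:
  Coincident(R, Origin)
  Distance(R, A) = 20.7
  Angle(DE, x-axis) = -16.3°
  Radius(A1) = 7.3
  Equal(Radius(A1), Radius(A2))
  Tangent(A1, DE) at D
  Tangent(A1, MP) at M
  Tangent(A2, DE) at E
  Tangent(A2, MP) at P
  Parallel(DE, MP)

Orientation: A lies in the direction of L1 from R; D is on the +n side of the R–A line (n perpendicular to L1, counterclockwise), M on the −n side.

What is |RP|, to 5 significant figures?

21.949

Tangency of A1 to both parallel lines with radius 7.3 puts D and M at R ± 7.3·n: D = (2.0489, 7.0066), M = (-2.0489, -7.0066). Equal radii place E and P the same way about A: E = A + 7.3·n = (21.917, 1.1968), P = A − 7.3·n = (17.819, -12.816). Then |RP| = |P − R| = 21.949.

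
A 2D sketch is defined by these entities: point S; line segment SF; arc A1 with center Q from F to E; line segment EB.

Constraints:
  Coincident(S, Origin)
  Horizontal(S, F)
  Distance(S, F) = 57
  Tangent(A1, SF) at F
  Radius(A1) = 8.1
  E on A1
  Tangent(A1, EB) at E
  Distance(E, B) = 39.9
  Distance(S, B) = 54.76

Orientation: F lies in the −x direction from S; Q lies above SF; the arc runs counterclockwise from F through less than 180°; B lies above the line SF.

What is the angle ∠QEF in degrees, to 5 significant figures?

55.755°

S is at the origin; S and F share the same y with |SF| = 57.0 and F on the −x side, so F = (-57.000, 0.0000). Tangency of A1 to SF means the radius QF is perpendicular to SF, so Q = F + (0, 8.1) = (-57.000, 8.1000). Since QE ⟂ EB (tangency), |QB| = √(8.1² + 39.9²) = 40.714 regardless of where E sits on A1. So B lies on both circle(S, 54.76) and circle(Q, 40.714); the above-SF intersection is B = (-34.835, 42.252). E is the foot of the tangent from B: E = (-49.464, 5.1302).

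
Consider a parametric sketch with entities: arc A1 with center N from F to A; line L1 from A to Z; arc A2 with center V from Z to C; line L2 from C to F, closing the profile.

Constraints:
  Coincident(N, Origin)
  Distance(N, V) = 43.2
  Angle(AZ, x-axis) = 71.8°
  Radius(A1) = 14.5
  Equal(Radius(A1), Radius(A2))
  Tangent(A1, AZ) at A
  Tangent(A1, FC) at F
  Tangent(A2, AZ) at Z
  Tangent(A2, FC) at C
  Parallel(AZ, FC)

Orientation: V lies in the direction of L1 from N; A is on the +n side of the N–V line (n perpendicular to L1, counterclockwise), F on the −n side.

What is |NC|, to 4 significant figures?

45.57

The slot axis is L1's direction at 71.8°, so u = (cos 71.8°, sin 71.8°) = (0.3123, 0.9500) and n = (−sin 71.8°, cos 71.8°) = (-0.9500, 0.3123). N is at the origin and V lies 43.2 along u from N, so V = 43.2·u = (13.49, 41.04). Tangency of A1 to both parallel lines with radius 14.5 puts A and F at N ± 14.5·n: A = (-13.77, 4.529), F = (13.77, -4.529). Equal radii place Z and C the same way about V: Z = V + 14.5·n = (-0.2817, 45.57), C = V − 14.5·n = (27.27, 36.51). Then |NC| = |C − N| = 45.57.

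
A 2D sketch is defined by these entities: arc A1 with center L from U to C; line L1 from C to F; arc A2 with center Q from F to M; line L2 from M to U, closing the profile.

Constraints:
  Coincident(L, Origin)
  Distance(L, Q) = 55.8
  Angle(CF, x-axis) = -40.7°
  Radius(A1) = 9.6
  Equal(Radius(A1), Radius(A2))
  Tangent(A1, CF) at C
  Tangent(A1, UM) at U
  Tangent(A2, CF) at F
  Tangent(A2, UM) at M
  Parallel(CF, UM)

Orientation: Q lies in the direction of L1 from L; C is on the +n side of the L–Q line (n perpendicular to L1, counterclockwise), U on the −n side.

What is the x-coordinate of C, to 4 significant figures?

6.260

The slot axis is L1's direction at -40.7°, so u = (cos -40.7°, sin -40.7°) = (0.7581, -0.6521) and n = (−sin -40.7°, cos -40.7°) = (0.6521, 0.7581). L is at the origin and Q lies 55.8 along u from L, so Q = 55.8·u = (42.30, -36.39). Tangency of A1 to both parallel lines with radius 9.6 puts C and U at L ± 9.6·n: C = (6.260, 7.278), U = (-6.260, -7.278). So C.x = 6.260.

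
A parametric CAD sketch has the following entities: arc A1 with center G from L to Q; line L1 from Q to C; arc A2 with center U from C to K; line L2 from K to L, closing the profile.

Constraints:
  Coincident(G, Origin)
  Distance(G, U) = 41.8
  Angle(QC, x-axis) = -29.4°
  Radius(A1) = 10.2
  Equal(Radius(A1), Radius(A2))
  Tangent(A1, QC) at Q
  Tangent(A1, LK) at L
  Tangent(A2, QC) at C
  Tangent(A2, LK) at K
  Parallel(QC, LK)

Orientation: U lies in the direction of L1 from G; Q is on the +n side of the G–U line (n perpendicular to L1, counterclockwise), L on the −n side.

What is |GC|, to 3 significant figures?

43.0

The slot axis is L1's direction at -29.4°, so u = (cos -29.4°, sin -29.4°) = (0.871, -0.491) and n = (−sin -29.4°, cos -29.4°) = (0.491, 0.871). G is at the origin and U lies 41.8 along u from G, so U = 41.8·u = (36.4, -20.5). Tangency of A1 to both parallel lines with radius 10.2 puts Q and L at G ± 10.2·n: Q = (5.01, 8.89), L = (-5.01, -8.89). Equal radii place C and K the same way about U: C = U + 10.2·n = (41.4, -11.6), K = U − 10.2·n = (31.4, -29.4). Then |GC| = |C − G| = 43.0.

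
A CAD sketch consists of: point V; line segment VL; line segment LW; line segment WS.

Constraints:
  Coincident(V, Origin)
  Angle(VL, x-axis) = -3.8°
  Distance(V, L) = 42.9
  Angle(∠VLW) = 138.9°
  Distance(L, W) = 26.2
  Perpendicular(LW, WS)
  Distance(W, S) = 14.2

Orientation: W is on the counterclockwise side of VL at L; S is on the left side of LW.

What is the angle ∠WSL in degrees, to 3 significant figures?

61.5°

V is at the origin; VL runs at -3.8° with length 42.9, so L = 42.9·(cos -3.8°, sin -3.8°) = (42.8, -2.84). ∠VLW = 138.9°, so LW runs at -3.8° + (180° − 138.9°) = 37.3° from the x-axis; with |LW| = 26.2, W = L + 26.2·(cos 37.3°, sin 37.3°) = (63.6, 13.0). LW is perpendicular to WS; with |WS| = 14.2 on the left of LW, S = W + 14.2·(-0.606, 0.795) = (55.0, 24.3). Then cos ∠WSL = SW·SL / (|SW||SL|), giving 61.5°.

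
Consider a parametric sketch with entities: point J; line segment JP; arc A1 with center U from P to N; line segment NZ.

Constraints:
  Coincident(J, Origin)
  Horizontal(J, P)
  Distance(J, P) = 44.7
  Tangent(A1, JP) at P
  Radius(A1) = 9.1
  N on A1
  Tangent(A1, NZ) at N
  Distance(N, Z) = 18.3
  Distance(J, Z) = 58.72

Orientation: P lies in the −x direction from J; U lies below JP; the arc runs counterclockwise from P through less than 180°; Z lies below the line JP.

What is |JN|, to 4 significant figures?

54.70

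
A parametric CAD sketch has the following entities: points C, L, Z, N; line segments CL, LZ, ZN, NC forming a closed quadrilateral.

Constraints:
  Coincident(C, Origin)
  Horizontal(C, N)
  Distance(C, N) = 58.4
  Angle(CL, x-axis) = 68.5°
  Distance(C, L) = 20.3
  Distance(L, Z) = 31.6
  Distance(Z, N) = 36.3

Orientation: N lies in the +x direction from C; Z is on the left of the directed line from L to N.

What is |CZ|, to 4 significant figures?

47.47

C is at the origin; C and N share the same y with |CN| = 58.4 and N in +x, so N = (58.4, 0). CL runs at 68.5° with |CL| = 20.3, so L = (7.440, 18.89). Z is determined by |LZ| = 31.6 and |ZN| = 36.3 together: it lies at the intersection of circle(L, 31.6) and circle(N, 36.3). With |LN| = 54.35, the foot of the radical line on LN is 24.24 from L and the perpendicular offset is √(31.6² − 24.24²) = 20.28. Taking the left-of-LN solution: Z = (37.21, 29.48).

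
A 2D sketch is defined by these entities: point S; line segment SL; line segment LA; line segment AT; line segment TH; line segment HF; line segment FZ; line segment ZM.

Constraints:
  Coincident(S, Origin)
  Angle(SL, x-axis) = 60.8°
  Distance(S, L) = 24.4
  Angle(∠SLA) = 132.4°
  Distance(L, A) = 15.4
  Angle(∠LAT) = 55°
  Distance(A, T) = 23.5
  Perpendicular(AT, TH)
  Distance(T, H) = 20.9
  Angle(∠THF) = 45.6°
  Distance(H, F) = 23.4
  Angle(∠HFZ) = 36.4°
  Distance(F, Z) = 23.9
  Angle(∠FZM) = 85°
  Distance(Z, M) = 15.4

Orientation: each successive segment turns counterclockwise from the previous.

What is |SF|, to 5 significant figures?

28.550

S is at the origin; SL runs at 60.8° with length 24.4, so L = (11.904, 21.299). ∠SLA = 132.4° gives LA at 108.40° from the x-axis; with |LA| = 15.4, A = (7.0428, 35.912). ∠LAT = 55.0° gives AT at -126.60° from the x-axis; with |AT| = 23.5, T = (-6.9685, 17.046). AT is perpendicular to TH, so TH runs at -36.600°; with |TH| = 20.9, H = (9.8104, 4.5847). ∠THF = 45.6° gives HF at 97.800° from the x-axis; with |HF| = 23.4, F = (6.6346, 27.768). Then |SF| = |F − S| = 28.550.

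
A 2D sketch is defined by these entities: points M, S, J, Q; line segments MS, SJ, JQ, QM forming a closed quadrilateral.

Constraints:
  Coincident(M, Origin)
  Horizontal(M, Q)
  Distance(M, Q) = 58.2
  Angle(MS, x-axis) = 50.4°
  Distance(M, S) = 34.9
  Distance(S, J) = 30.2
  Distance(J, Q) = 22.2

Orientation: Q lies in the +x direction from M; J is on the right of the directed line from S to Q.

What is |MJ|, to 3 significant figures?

36.0

M is at the origin; M and Q share the same y with |MQ| = 58.2 and Q in +x, so Q = (58.2, 0). MS runs at 50.4° with |MS| = 34.9, so S = (22.2, 26.9). J is determined by |SJ| = 30.2 and |JQ| = 22.2 together: it lies at the intersection of circle(S, 30.2) and circle(Q, 22.2). With |SQ| = 44.9, the foot of the radical line on SQ is 27.1 from S and the perpendicular offset is √(30.2² − 27.1²) = 13.3. Taking the right-of-SQ solution: J = (36.0, 0.00467).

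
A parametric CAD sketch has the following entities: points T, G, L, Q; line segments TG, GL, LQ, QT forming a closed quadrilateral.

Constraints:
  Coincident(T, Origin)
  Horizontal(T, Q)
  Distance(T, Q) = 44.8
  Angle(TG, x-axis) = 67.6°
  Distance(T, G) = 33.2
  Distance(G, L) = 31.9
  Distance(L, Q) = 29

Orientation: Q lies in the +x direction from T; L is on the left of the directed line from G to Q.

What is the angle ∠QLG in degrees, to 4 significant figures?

93.63°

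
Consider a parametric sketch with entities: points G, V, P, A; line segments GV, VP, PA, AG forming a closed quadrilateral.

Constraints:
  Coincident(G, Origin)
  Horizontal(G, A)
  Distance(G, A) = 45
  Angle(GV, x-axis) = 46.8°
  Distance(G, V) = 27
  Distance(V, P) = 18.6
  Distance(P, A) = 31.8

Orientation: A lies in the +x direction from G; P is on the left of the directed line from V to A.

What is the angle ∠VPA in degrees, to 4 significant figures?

76.97°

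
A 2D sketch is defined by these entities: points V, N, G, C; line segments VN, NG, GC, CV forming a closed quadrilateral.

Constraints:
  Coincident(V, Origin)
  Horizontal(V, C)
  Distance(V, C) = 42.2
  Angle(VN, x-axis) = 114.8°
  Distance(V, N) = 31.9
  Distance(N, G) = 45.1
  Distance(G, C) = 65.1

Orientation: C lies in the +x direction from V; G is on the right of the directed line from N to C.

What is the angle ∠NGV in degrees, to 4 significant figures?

43.86°

Checks: |NG| = 45.10 ✓; |GC| = 65.10 ✓.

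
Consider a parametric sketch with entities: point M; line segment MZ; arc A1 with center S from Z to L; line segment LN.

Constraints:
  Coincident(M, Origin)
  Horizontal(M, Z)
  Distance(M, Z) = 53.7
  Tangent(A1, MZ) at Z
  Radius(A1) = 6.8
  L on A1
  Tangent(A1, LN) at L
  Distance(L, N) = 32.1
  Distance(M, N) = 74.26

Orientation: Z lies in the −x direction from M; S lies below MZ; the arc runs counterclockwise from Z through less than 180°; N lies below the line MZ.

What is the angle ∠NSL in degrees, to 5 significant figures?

78.039°

Checks: |SL| = 6.800 ✓; ∠(SL, LN) = 90.00° ✓; |LN| = 32.10 ✓; |MN| = 74.26 ✓.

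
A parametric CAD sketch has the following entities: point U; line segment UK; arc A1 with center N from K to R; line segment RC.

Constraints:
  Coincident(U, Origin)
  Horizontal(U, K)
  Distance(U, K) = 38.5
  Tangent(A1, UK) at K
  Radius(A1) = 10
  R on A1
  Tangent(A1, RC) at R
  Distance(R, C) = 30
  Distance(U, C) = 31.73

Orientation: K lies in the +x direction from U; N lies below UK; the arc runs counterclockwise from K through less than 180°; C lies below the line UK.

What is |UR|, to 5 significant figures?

30.599

Checks: U = (0.00, 0.00) ✓; |NK| = 10.00 ✓; |NR| = 10.00 ✓; ∠(NR, RC) = 90.00° ✓; |RC| = 30.00 ✓; |UC| = 31.73 ✓.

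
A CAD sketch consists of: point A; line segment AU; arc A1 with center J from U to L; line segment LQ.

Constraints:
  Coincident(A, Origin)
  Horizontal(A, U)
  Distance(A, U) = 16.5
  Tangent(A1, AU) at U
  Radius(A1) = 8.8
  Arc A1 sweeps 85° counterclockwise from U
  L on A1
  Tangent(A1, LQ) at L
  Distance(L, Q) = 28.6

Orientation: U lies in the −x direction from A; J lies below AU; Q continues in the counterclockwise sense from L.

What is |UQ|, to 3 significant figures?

38.2

On A1, U sits at bearing 90° from J; an 85° counterclockwise sweep puts L at bearing 175°, so L = J + 8.8·(cos 175°, sin 175°) = (-25.3, -8.03). The tangent condition forces JL to be normal to LQ, so LQ runs along (−sin 175°, cos 175°); with |LQ| = 28.6, Q = (-27.8, -36.5). Then |UQ| = |Q − U| = 38.2.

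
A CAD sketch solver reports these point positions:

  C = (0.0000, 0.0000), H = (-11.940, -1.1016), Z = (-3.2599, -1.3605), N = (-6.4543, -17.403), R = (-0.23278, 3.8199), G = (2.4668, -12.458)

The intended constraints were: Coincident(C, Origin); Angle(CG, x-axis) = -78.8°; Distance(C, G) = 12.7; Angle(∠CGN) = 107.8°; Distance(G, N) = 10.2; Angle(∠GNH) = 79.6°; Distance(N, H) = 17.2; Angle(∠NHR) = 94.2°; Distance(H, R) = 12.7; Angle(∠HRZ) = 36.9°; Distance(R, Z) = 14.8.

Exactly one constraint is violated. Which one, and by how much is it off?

Distance(R, Z) = 14.8 — off by 8.80.

C = (0.00, 0.00) ✓; CG at -78.80° ✓; |CG| = 12.70 ✓; ∠CGN = 107.8° ✓; |GN| = 10.20 ✓; ∠GNH = 79.60° ✓; |NH| = 17.20 ✓; ∠NHR = 94.20° ✓; |HR| = 12.70 ✓; ∠HRZ = 36.90° ✓; |RZ| = 6.000 ✗.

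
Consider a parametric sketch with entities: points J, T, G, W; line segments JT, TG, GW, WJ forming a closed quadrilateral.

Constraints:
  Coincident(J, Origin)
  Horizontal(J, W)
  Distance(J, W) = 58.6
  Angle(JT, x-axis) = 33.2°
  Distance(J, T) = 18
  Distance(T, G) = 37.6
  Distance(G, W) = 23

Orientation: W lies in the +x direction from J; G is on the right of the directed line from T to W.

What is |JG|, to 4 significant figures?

45.20

J is at the origin; J and W share the same y with |JW| = 58.6 and W in +x, so W = (58.6, 0). JT runs at 33.2° with |JT| = 18.0, so T = (15.06, 9.856). G is determined by |TG| = 37.6 and |GW| = 23.0 together: it lies at the intersection of circle(T, 37.6) and circle(W, 23.0). With |TW| = 44.64, the foot of the radical line on TW is 32.23 from T and the perpendicular offset is √(37.6² − 32.23²) = 19.36. Taking the right-of-TW solution: G = (42.22, -16.15).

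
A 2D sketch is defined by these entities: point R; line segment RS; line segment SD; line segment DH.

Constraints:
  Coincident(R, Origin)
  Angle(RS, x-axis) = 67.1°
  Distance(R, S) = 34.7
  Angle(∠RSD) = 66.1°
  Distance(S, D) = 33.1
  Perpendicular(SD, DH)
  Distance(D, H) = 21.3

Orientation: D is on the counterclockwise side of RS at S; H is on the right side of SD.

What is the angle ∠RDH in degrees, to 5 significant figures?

149.03°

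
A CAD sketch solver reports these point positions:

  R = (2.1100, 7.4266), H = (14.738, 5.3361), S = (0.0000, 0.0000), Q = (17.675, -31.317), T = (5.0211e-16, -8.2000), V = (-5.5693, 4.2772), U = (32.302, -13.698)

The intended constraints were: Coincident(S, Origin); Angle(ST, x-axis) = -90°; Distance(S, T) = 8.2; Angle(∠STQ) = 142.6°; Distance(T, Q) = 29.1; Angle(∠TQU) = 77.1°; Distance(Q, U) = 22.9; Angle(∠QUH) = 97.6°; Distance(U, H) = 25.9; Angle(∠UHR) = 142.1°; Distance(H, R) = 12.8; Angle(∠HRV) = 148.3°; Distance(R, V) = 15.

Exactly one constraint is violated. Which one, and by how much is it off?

Distance(R, V) = 15 — off by 6.70.

S = (0.00, 0.00) ✓; ST at -90.00° ✓; |ST| = 8.200 ✓; ∠STQ = 142.6° ✓; |TQ| = 29.10 ✓; ∠TQU = 77.10° ✓; |QU| = 22.90 ✓; ∠QUH = 97.60° ✓; |UH| = 25.90 ✓; ∠UHR = 142.1° ✓; |HR| = 12.80 ✓; ∠HRV = 148.3° ✓; |RV| = 8.300 ✗.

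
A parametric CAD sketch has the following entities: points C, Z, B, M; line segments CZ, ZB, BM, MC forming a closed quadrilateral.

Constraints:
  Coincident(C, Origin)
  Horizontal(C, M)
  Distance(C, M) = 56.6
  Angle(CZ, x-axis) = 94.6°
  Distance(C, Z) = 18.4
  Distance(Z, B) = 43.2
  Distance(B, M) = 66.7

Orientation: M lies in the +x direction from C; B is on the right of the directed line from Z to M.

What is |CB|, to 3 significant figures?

25.3

C is at the origin; CM is horizontal with |CM| = 56.6 and M in +x, so M = (56.6, 0). CZ runs at 94.6° with |CZ| = 18.4, so Z = (-1.48, 18.3). B is determined by |ZB| = 43.2 and |BM| = 66.7 together: it lies at the intersection of circle(Z, 43.2) and circle(M, 66.7). With |ZM| = 60.9, the foot of the radical line on ZM is 9.25 from Z and the perpendicular offset is √(43.2² − 9.25²) = 42.2. Taking the right-of-ZM solution: B = (-5.36, -24.7).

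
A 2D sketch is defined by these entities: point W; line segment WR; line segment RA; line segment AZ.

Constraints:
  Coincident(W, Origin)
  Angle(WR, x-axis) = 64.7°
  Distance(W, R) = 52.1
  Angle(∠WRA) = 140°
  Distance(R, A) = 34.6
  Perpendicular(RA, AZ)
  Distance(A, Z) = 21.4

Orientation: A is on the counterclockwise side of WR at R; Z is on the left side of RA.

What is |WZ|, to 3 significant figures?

75.5

W is at the origin; WR runs at 64.7° with length 52.1, so R = 52.1·(cos 64.7°, sin 64.7°) = (22.3, 47.1). ∠WRA = 140.0°, so RA runs at 64.7° + (180° − 140.0°) = 105° from the x-axis; with |RA| = 34.6, A = R + 34.6·(cos 105°, sin 105°) = (13.5, 80.6). The perpendicularity gives AZ at right angles to RA; with |AZ| = 21.4 on the left of RA, Z = A + 21.4·(-0.967, -0.254) = (-7.21, 75.1). Then |WZ| = |Z − W| = 75.5.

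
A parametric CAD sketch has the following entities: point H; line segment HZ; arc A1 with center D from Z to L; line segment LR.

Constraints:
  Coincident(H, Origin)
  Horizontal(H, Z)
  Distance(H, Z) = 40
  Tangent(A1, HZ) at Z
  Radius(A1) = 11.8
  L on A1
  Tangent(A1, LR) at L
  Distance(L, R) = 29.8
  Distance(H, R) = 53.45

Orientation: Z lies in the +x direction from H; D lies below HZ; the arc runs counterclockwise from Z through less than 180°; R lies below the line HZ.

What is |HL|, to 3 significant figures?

31.2

Checks: |DZ| = 11.80 ✓; |DL| = 11.80 ✓; ∠(DL, LR) = 90.00° ✓; |LR| = 29.80 ✓; |HR| = 53.45 ✓.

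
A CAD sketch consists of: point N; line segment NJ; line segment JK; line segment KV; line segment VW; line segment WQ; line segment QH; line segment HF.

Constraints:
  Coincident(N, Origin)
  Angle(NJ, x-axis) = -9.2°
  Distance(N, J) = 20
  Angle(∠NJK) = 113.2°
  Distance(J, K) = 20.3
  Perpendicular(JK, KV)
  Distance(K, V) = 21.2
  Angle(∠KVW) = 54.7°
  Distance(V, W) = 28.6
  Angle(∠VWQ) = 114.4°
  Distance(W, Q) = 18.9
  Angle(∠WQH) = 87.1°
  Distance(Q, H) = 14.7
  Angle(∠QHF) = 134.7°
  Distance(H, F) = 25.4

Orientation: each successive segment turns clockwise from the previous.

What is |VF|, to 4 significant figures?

12.36

N is at the origin; NJ runs at -9.2° with length 20.0, so J = (19.74, -3.198). ∠NJK = 113.2° gives JK at -76.00° from the x-axis; with |JK| = 20.3, K = (24.65, -22.89). JK is perpendicular to KV, so KV runs at -166.0°; with |KV| = 21.2, V = (4.083, -28.02). ∠KVW = 54.7° gives VW at 68.70° from the x-axis; with |VW| = 28.6, W = (14.47, -1.377). ∠VWQ = 114.4° gives WQ at 3.100° from the x-axis; with |WQ| = 18.9, Q = (33.34, -0.3549). ∠WQH = 87.1° gives QH at -89.80° from the x-axis; with |QH| = 14.7, H = (33.40, -15.05). ∠QHF = 134.7° gives HF at -135.1° from the x-axis; with |HF| = 25.4, F = (15.40, -32.98). Then |VF| = |F − V| = 12.36.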